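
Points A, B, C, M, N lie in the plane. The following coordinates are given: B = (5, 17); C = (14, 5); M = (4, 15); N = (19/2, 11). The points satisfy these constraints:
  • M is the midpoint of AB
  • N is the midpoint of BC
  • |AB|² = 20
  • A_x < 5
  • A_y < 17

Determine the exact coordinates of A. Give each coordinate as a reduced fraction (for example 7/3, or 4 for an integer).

1. A_x = 3  [A = 2·M−B = 2·(4, 15)−(5, 17)]
2. A_y = 13  [A = 2·M−B = 2·(4, 15)−(5, 17)]
   so A = (3, 13)

A = (3, 13)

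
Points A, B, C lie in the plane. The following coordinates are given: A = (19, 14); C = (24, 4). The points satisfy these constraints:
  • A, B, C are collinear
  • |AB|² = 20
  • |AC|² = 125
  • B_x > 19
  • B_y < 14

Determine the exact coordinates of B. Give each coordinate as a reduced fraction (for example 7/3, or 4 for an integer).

B = (21, 10)

1. B_x = 21  [[A, B, C are collinear ⇒ -10x-5y+260=0] ∩ [|B−(19, 14)|²=20]]
2. B_y = 10  [[A, B, C are collinear ⇒ -10x-5y+260=0] ∩ [|B−(19, 14)|²=20]]
   so B = (21, 10)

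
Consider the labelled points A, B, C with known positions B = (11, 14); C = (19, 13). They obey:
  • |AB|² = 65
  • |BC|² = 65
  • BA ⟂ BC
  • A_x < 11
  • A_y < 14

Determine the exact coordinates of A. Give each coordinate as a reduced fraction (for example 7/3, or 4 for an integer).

1. A_x = 10  [[BA ⟂ BC ⇒ 8x-1y-74=0] ∩ [|A−(11, 14)|²=65]]
2. A_y = 6  [[BA ⟂ BC ⇒ 8x-1y-74=0] ∩ [|A−(11, 14)|²=65]]
   so A = (10, 6)

A = (10, 6)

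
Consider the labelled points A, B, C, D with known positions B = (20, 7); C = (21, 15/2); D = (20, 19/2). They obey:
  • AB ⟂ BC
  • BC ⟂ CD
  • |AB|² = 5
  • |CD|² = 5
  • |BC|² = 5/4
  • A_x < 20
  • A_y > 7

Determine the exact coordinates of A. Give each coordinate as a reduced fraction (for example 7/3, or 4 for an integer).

A = (19, 9)

1. A_x = 19  [[AB ⟂ BC ⇒ -1x-1/2y+47/2=0] ∩ [|A−(20, 7)|²=5]]
2. A_y = 9  [[AB ⟂ BC ⇒ -1x-1/2y+47/2=0] ∩ [|A−(20, 7)|²=5]]
   so A = (19, 9)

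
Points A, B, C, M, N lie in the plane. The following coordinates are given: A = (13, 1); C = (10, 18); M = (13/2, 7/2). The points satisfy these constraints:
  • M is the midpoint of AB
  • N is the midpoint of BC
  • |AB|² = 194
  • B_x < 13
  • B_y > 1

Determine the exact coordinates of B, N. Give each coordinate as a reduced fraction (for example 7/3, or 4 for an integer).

1. B_x = 0  [B = 2·M−A = 2·(13/2, 7/2)−(13, 1)]
2. B_y = 6  [B = 2·M−A = 2·(13/2, 7/2)−(13, 1)]
   so B = (0, 6)
3. N_x = 5  [2·N = B+C = (0, 6)+(10, 18)]
4. N_y = 12  [2·N = B+C = (0, 6)+(10, 18)]
   so N = (5, 12)

B = (0, 6)
N = (5, 12)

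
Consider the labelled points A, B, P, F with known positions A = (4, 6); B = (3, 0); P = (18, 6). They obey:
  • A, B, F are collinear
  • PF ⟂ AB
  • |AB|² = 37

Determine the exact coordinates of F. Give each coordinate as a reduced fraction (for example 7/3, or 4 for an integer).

F = (162/37, 306/37)

1. F_x = 162/37  [[A, B, F are collinear ⇒ 6x-1y-18=0] ∩ [PF ⟂ AB ⇒ -1x-6y+54=0]]
2. F_y = 306/37  [[A, B, F are collinear ⇒ 6x-1y-18=0] ∩ [PF ⟂ AB ⇒ -1x-6y+54=0]]
   so F = (162/37, 306/37)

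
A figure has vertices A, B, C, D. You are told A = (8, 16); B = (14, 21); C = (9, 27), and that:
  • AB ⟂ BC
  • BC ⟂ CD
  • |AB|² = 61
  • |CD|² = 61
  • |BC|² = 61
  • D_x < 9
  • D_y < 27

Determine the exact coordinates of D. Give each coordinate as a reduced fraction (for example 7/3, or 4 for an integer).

1. D_x = 3  [[BC ⟂ CD ⇒ -5x+6y-117=0] ∩ [|D−(9, 27)|²=61]]
2. D_y = 22  [[BC ⟂ CD ⇒ -5x+6y-117=0] ∩ [|D−(9, 27)|²=61]]
   so D = (3, 22)

D = (3, 22)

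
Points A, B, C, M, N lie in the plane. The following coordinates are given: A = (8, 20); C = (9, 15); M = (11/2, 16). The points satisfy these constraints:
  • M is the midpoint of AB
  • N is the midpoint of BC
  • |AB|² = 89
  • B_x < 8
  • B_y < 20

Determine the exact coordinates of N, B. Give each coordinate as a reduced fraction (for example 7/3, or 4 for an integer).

1. B_x = 3  [B = 2·M−A = 2·(11/2, 16)−(8, 20)]
2. B_y = 12  [B = 2·M−A = 2·(11/2, 16)−(8, 20)]
   so B = (3, 12)
3. N_x = 6  [2·N = B+C = (3, 12)+(9, 15)]
4. N_y = 27/2  [2·N = B+C = (3, 12)+(9, 15)]
   so N = (6, 27/2)

N = (6, 27/2)
B = (3, 12)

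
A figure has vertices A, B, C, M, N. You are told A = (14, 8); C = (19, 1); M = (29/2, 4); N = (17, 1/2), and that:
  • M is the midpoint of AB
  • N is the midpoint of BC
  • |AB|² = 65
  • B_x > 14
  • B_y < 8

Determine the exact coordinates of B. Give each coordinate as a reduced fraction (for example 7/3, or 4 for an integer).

1. B_x = 15  [B = 2·M−A = 2·(29/2, 4)−(14, 8)]
2. B_y = 0  [B = 2·M−A = 2·(29/2, 4)−(14, 8)]
   so B = (15, 0)

B = (15, 0)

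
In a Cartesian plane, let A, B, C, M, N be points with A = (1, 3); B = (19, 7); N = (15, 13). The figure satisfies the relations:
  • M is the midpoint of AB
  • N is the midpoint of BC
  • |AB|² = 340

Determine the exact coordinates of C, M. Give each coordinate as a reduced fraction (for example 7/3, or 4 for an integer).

C = (11, 19)
M = (10, 5)

1. M_x = 10  [2·M = A+B = (1, 3)+(19, 7)]
2. M_y = 5  [2·M = A+B = (1, 3)+(19, 7)]
   so M = (10, 5)
3. C_x = 11  [C = 2·N−B = 2·(15, 13)−(19, 7)]
4. C_y = 19  [C = 2·N−B = 2·(15, 13)−(19, 7)]
   so C = (11, 19)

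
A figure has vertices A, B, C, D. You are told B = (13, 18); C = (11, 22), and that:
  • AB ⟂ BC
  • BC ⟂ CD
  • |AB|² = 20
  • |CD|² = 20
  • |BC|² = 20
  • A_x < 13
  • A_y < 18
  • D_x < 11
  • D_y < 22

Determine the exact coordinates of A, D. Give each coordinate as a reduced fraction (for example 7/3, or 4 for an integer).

1. A_x = 9  [[AB ⟂ BC ⇒ 2x-4y+46=0] ∩ [|A−(13, 18)|²=20]]
2. A_y = 16  [[AB ⟂ BC ⇒ 2x-4y+46=0] ∩ [|A−(13, 18)|²=20]]
   so A = (9, 16)
3. D_x = 7  [[BC ⟂ CD ⇒ -2x+4y-66=0] ∩ [|D−(11, 22)|²=20]]
4. D_y = 20  [[BC ⟂ CD ⇒ -2x+4y-66=0] ∩ [|D−(11, 22)|²=20]]
   so D = (7, 20)

A = (9, 16)
D = (7, 20)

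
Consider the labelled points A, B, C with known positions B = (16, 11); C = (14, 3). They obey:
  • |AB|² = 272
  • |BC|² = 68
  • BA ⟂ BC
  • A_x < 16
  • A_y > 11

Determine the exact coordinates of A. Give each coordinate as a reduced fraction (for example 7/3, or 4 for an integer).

A = (0, 15)

1. A_x = 0  [[BA ⟂ BC ⇒ -2x-8y+120=0] ∩ [|A−(16, 11)|²=272]]
2. A_y = 15  [[BA ⟂ BC ⇒ -2x-8y+120=0] ∩ [|A−(16, 11)|²=272]]
   so A = (0, 15)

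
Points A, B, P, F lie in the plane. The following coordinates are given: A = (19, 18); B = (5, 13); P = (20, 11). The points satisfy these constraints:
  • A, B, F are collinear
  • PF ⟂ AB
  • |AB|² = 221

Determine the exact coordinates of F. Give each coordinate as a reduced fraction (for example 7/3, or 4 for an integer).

F = (3905/221, 3873/221)

1. F_x = 3905/221  [[A, B, F are collinear ⇒ 5x-14y+157=0] ∩ [PF ⟂ AB ⇒ -14x-5y+335=0]]
2. F_y = 3873/221  [[A, B, F are collinear ⇒ 5x-14y+157=0] ∩ [PF ⟂ AB ⇒ -14x-5y+335=0]]
   so F = (3905/221, 3873/221)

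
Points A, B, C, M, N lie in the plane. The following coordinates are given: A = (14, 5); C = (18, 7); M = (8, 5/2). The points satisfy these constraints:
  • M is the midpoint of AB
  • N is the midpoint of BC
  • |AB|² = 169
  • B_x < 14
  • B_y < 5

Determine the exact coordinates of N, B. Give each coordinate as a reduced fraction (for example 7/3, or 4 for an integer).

1. B_x = 2  [B = 2·M−A = 2·(8, 5/2)−(14, 5)]
2. B_y = 0  [B = 2·M−A = 2·(8, 5/2)−(14, 5)]
   so B = (2, 0)
3. N_x = 10  [2·N = B+C = (2, 0)+(18, 7)]
4. N_y = 7/2  [2·N = B+C = (2, 0)+(18, 7)]
   so N = (10, 7/2)

N = (10, 7/2)
B = (2, 0)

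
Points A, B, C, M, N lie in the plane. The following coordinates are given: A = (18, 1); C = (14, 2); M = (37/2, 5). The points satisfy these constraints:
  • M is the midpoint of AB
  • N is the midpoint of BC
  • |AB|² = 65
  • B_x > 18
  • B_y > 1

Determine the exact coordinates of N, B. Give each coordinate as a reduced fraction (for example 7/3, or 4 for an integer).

1. B_x = 19  [B = 2·M−A = 2·(37/2, 5)−(18, 1)]
2. B_y = 9  [B = 2·M−A = 2·(37/2, 5)−(18, 1)]
   so B = (19, 9)
3. N_x = 33/2  [2·N = B+C = (19, 9)+(14, 2)]
4. N_y = 11/2  [2·N = B+C = (19, 9)+(14, 2)]
   so N = (33/2, 11/2)

N = (33/2, 11/2)
B = (19, 9)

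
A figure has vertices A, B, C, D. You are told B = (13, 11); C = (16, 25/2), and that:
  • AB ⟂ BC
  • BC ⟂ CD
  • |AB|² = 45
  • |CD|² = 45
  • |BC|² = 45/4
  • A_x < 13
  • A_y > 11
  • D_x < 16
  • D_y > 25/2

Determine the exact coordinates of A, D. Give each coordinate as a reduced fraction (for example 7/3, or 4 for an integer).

A = (10, 17)
D = (13, 37/2)

1. A_x = 10  [[AB ⟂ BC ⇒ -3x-3/2y+111/2=0] ∩ [|A−(13, 11)|²=45]]
2. A_y = 17  [[AB ⟂ BC ⇒ -3x-3/2y+111/2=0] ∩ [|A−(13, 11)|²=45]]
   so A = (10, 17)
3. D_x = 13  [[BC ⟂ CD ⇒ 3x+3/2y-267/4=0] ∩ [|D−(16, 25/2)|²=45]]
4. D_y = 37/2  [[BC ⟂ CD ⇒ 3x+3/2y-267/4=0] ∩ [|D−(16, 25/2)|²=45]]
   so D = (13, 37/2)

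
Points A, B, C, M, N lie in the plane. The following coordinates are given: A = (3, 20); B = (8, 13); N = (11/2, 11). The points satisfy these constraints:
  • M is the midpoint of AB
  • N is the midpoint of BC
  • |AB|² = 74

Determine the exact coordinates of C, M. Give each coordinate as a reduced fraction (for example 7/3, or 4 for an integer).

1. M_x = 11/2  [2·M = A+B = (3, 20)+(8, 13)]
2. M_y = 33/2  [2·M = A+B = (3, 20)+(8, 13)]
   so M = (11/2, 33/2)
3. C_x = 3  [C = 2·N−B = 2·(11/2, 11)−(8, 13)]
4. C_y = 9  [C = 2·N−B = 2·(11/2, 11)−(8, 13)]
   so C = (3, 9)

C = (3, 9)
M = (11/2, 33/2)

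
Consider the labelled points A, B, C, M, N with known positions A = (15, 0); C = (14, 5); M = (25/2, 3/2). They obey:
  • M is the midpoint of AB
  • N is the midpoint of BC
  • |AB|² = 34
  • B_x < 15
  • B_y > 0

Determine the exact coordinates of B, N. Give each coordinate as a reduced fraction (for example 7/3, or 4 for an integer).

1. B_x = 10  [B = 2·M−A = 2·(25/2, 3/2)−(15, 0)]
2. B_y = 3  [B = 2·M−A = 2·(25/2, 3/2)−(15, 0)]
   so B = (10, 3)
3. N_x = 12  [2·N = B+C = (10, 3)+(14, 5)]
4. N_y = 4  [2·N = B+C = (10, 3)+(14, 5)]
   so N = (12, 4)

B = (10, 3)
N = (12, 4)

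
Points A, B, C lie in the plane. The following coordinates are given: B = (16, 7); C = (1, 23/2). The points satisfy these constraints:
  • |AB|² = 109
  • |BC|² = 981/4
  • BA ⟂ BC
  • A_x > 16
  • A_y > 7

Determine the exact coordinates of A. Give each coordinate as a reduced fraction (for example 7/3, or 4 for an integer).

1. A_x = 19  [[BA ⟂ BC ⇒ -15x+9/2y+417/2=0] ∩ [|A−(16, 7)|²=109]]
2. A_y = 17  [[BA ⟂ BC ⇒ -15x+9/2y+417/2=0] ∩ [|A−(16, 7)|²=109]]
   so A = (19, 17)

A = (19, 17)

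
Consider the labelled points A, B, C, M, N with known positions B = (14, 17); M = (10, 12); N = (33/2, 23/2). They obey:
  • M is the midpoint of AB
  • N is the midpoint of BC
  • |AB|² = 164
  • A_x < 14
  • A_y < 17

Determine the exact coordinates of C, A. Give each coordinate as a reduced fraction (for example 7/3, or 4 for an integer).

C = (19, 6)
A = (6, 7)

1. A_x = 6  [A = 2·M−B = 2·(10, 12)−(14, 17)]
2. A_y = 7  [A = 2·M−B = 2·(10, 12)−(14, 17)]
   so A = (6, 7)
3. C_x = 19  [C = 2·N−B = 2·(33/2, 23/2)−(14, 17)]
4. C_y = 6  [C = 2·N−B = 2·(33/2, 23/2)−(14, 17)]
   so C = (19, 6)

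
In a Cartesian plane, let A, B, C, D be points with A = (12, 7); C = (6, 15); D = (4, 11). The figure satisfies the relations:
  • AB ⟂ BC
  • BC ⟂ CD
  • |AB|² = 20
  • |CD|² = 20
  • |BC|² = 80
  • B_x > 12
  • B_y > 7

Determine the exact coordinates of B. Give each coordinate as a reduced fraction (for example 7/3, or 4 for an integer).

B = (14, 11)

1. B_x = 14  [[BC ⟂ CD ⇒ 2x+4y-72=0] ∩ [|B−(12, 7)|²=20]]
2. B_y = 11  [[BC ⟂ CD ⇒ 2x+4y-72=0] ∩ [|B−(12, 7)|²=20]]
   so B = (14, 11)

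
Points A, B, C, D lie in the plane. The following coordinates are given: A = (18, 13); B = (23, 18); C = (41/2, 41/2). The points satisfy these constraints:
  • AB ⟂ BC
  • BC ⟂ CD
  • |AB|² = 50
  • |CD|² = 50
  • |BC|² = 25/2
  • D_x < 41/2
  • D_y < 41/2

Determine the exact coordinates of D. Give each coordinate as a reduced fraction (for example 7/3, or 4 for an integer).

D = (31/2, 31/2)

1. D_x = 31/2  [[BC ⟂ CD ⇒ -5/2x+5/2y=0] ∩ [|D−(41/2, 41/2)|²=50]]
2. D_y = 31/2  [[BC ⟂ CD ⇒ -5/2x+5/2y=0] ∩ [|D−(41/2, 41/2)|²=50]]
   so D = (31/2, 31/2)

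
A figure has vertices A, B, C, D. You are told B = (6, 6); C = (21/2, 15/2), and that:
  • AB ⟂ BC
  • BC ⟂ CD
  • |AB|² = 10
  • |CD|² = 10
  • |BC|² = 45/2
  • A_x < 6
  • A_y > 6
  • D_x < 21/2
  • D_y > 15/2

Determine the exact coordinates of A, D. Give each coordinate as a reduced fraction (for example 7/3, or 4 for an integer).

1. A_x = 5  [[AB ⟂ BC ⇒ -9/2x-3/2y+36=0] ∩ [|A−(6, 6)|²=10]]
2. A_y = 9  [[AB ⟂ BC ⇒ -9/2x-3/2y+36=0] ∩ [|A−(6, 6)|²=10]]
   so A = (5, 9)
3. D_x = 19/2  [[BC ⟂ CD ⇒ 9/2x+3/2y-117/2=0] ∩ [|D−(21/2, 15/2)|²=10]]
4. D_y = 21/2  [[BC ⟂ CD ⇒ 9/2x+3/2y-117/2=0] ∩ [|D−(21/2, 15/2)|²=10]]
   so D = (19/2, 21/2)

A = (5, 9)
D = (19/2, 21/2)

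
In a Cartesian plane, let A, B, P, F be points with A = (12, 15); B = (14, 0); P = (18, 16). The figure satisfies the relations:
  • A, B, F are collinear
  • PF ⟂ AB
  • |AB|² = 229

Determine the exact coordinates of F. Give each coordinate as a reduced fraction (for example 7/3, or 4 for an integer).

F = (2742/229, 3480/229)

1. F_x = 2742/229  [[A, B, F are collinear ⇒ 15x+2y-210=0] ∩ [PF ⟂ AB ⇒ 2x-15y+204=0]]
2. F_y = 3480/229  [[A, B, F are collinear ⇒ 15x+2y-210=0] ∩ [PF ⟂ AB ⇒ 2x-15y+204=0]]
   so F = (2742/229, 3480/229)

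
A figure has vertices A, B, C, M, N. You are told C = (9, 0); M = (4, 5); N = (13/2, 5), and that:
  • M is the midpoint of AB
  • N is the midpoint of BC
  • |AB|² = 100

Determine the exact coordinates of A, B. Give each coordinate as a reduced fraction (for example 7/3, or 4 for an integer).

1. B_x = 4  [B = 2·N−C = 2·(13/2, 5)−(9, 0)]
2. B_y = 10  [B = 2·N−C = 2·(13/2, 5)−(9, 0)]
   so B = (4, 10)
3. A_x = 4  [A = 2·M−B = 2·(4, 5)−(4, 10)]
4. A_y = 0  [A = 2·M−B = 2·(4, 5)−(4, 10)]
   so A = (4, 0)

A = (4, 0)
B = (4, 10)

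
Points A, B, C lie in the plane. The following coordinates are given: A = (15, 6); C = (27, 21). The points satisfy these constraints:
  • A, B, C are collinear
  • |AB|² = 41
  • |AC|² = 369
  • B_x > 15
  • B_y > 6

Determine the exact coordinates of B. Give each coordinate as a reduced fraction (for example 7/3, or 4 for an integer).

B = (19, 11)

1. B_x = 19  [[A, B, C are collinear ⇒ 15x-12y-153=0] ∩ [|B−(15, 6)|²=41]]
2. B_y = 11  [[A, B, C are collinear ⇒ 15x-12y-153=0] ∩ [|B−(15, 6)|²=41]]
   so B = (19, 11)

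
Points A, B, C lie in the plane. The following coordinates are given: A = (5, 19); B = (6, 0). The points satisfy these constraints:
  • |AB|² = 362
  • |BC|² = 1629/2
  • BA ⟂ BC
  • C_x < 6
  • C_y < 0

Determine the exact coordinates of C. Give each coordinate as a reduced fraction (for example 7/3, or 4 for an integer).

1. C_x = -45/2  [[BA ⟂ BC ⇒ -1x+19y+6=0] ∩ [|C−(6, 0)|²=1629/2]]
2. C_y = -3/2  [[BA ⟂ BC ⇒ -1x+19y+6=0] ∩ [|C−(6, 0)|²=1629/2]]
   so C = (-45/2, -3/2)

C = (-45/2, -3/2)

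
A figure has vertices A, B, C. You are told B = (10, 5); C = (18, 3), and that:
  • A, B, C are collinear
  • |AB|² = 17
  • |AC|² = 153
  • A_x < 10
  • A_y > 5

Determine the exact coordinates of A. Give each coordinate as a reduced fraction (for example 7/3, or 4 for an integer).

A = (6, 6)

1. A_x = 6  [[A, B, C are collinear ⇒ 2x+8y-60=0] ∩ [|A−(10, 5)|²=17]]
2. A_y = 6  [[A, B, C are collinear ⇒ 2x+8y-60=0] ∩ [|A−(10, 5)|²=17]]
   so A = (6, 6)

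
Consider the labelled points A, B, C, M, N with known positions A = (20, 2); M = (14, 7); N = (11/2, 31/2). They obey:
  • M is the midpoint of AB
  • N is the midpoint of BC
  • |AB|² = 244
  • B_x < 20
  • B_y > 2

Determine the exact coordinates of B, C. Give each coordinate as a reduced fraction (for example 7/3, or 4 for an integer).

1. B_x = 8  [B = 2·M−A = 2·(14, 7)−(20, 2)]
2. B_y = 12  [B = 2·M−A = 2·(14, 7)−(20, 2)]
   so B = (8, 12)
3. C_x = 3  [C = 2·N−B = 2·(11/2, 31/2)−(8, 12)]
4. C_y = 19  [C = 2·N−B = 2·(11/2, 31/2)−(8, 12)]
   so C = (3, 19)

B = (8, 12)
C = (3, 19)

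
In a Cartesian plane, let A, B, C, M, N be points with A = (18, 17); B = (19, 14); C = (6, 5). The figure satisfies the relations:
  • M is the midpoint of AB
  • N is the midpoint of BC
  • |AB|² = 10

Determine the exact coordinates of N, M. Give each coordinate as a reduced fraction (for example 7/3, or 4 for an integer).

1. M_x = 37/2  [2·M = A+B = (18, 17)+(19, 14)]
2. M_y = 31/2  [2·M = A+B = (18, 17)+(19, 14)]
   so M = (37/2, 31/2)
3. N_x = 25/2  [2·N = B+C = (19, 14)+(6, 5)]
4. N_y = 19/2  [2·N = B+C = (19, 14)+(6, 5)]
   so N = (25/2, 19/2)

N = (25/2, 19/2)
M = (37/2, 31/2)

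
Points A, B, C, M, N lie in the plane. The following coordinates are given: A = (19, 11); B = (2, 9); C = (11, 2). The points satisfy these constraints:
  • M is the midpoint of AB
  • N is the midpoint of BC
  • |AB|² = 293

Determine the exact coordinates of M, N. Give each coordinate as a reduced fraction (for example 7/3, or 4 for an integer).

1. M_x = 21/2  [2·M = A+B = (19, 11)+(2, 9)]
2. M_y = 10  [2·M = A+B = (19, 11)+(2, 9)]
   so M = (21/2, 10)
3. N_x = 13/2  [2·N = B+C = (2, 9)+(11, 2)]
4. N_y = 11/2  [2·N = B+C = (2, 9)+(11, 2)]
   so N = (13/2, 11/2)

M = (21/2, 10)
N = (13/2, 11/2)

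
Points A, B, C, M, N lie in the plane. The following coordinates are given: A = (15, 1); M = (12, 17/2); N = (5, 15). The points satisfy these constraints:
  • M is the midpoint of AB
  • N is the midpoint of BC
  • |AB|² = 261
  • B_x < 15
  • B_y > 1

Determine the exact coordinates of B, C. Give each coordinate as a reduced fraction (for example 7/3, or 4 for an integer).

B = (9, 16)
C = (1, 14)

1. B_x = 9  [B = 2·M−A = 2·(12, 17/2)−(15, 1)]
2. B_y = 16  [B = 2·M−A = 2·(12, 17/2)−(15, 1)]
   so B = (9, 16)
3. C_x = 1  [C = 2·N−B = 2·(5, 15)−(9, 16)]
4. C_y = 14  [C = 2·N−B = 2·(5, 15)−(9, 16)]
   so C = (1, 14)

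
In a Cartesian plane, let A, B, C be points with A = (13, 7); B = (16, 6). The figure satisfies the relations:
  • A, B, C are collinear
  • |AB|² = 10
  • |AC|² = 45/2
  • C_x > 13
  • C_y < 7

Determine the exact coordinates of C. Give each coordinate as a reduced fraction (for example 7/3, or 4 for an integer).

1. C_x = 35/2  [[A, B, C are collinear ⇒ 1x+3y-34=0] ∩ [|C−(13, 7)|²=45/2]]
2. C_y = 11/2  [[A, B, C are collinear ⇒ 1x+3y-34=0] ∩ [|C−(13, 7)|²=45/2]]
   so C = (35/2, 11/2)

C = (35/2, 11/2)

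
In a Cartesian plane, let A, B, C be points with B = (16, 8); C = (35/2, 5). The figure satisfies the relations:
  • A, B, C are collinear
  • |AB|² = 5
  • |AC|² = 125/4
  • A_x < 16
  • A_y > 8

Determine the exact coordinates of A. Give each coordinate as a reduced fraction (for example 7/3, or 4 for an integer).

A = (15, 10)

1. A_x = 15  [[A, B, C are collinear ⇒ 3x+3/2y-60=0] ∩ [|A−(16, 8)|²=5]]
2. A_y = 10  [[A, B, C are collinear ⇒ 3x+3/2y-60=0] ∩ [|A−(16, 8)|²=5]]
   so A = (15, 10)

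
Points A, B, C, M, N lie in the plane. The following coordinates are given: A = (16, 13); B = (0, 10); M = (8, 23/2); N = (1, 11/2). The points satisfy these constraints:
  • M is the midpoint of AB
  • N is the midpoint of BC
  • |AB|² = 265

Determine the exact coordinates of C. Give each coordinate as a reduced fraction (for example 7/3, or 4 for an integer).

C = (2, 1)

1. C_x = 2  [C = 2·N−B = 2·(1, 11/2)−(0, 10)]
2. C_y = 1  [C = 2·N−B = 2·(1, 11/2)−(0, 10)]
   so C = (2, 1)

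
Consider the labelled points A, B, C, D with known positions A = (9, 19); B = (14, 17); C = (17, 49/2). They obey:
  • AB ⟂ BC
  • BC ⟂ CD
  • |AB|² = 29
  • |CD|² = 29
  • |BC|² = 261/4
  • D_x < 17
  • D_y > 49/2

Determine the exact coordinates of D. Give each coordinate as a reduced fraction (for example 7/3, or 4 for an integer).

1. D_x = 12  [[BC ⟂ CD ⇒ 3x+15/2y-939/4=0] ∩ [|D−(17, 49/2)|²=29]]
2. D_y = 53/2  [[BC ⟂ CD ⇒ 3x+15/2y-939/4=0] ∩ [|D−(17, 49/2)|²=29]]
   so D = (12, 53/2)

D = (12, 53/2)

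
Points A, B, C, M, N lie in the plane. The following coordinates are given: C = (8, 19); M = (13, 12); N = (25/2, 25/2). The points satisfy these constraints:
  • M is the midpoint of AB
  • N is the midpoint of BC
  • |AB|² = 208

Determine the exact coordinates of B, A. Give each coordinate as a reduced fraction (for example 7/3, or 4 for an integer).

B = (17, 6)
A = (9, 18)

1. B_x = 17  [B = 2·N−C = 2·(25/2, 25/2)−(8, 19)]
2. B_y = 6  [B = 2·N−C = 2·(25/2, 25/2)−(8, 19)]
   so B = (17, 6)
3. A_x = 9  [A = 2·M−B = 2·(13, 12)−(17, 6)]
4. A_y = 18  [A = 2·M−B = 2·(13, 12)−(17, 6)]
   so A = (9, 18)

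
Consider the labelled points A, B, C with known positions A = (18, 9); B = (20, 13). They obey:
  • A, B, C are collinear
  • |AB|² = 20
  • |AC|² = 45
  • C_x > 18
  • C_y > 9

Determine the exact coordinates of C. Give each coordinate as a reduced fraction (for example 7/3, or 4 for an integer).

C = (21, 15)

1. C_x = 21  [[A, B, C are collinear ⇒ -4x+2y+54=0] ∩ [|C−(18, 9)|²=45]]
2. C_y = 15  [[A, B, C are collinear ⇒ -4x+2y+54=0] ∩ [|C−(18, 9)|²=45]]
   so C = (21, 15)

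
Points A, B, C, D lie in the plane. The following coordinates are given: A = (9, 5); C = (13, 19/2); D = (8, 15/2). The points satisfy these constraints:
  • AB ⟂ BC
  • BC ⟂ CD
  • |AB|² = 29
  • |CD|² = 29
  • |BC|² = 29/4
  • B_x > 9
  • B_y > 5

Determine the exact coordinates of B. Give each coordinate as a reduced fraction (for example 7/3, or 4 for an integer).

B = (14, 7)

1. B_x = 14  [[BC ⟂ CD ⇒ 5x+2y-84=0] ∩ [|B−(9, 5)|²=29]]
2. B_y = 7  [[BC ⟂ CD ⇒ 5x+2y-84=0] ∩ [|B−(9, 5)|²=29]]
   so B = (14, 7)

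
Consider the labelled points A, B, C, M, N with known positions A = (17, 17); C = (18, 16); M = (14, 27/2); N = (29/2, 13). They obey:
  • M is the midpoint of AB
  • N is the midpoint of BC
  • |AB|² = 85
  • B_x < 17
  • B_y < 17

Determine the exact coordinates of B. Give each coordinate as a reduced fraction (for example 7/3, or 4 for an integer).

B = (11, 10)

1. B_x = 11  [B = 2·M−A = 2·(14, 27/2)−(17, 17)]
2. B_y = 10  [B = 2·M−A = 2·(14, 27/2)−(17, 17)]
   so B = (11, 10)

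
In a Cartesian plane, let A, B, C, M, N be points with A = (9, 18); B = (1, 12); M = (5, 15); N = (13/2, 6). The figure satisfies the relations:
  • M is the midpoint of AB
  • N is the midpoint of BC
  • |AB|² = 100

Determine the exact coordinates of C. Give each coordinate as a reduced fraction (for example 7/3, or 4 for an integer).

C = (12, 0)

1. C_x = 12  [C = 2·N−B = 2·(13/2, 6)−(1, 12)]
2. C_y = 0  [C = 2·N−B = 2·(13/2, 6)−(1, 12)]
   so C = (12, 0)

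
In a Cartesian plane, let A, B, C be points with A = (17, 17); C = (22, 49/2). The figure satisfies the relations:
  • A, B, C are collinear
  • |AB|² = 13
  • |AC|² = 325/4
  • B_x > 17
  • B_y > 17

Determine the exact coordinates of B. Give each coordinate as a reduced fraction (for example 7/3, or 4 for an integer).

B = (19, 20)

1. B_x = 19  [[A, B, C are collinear ⇒ 15/2x-5y-85/2=0] ∩ [|B−(17, 17)|²=13]]
2. B_y = 20  [[A, B, C are collinear ⇒ 15/2x-5y-85/2=0] ∩ [|B−(17, 17)|²=13]]
   so B = (19, 20)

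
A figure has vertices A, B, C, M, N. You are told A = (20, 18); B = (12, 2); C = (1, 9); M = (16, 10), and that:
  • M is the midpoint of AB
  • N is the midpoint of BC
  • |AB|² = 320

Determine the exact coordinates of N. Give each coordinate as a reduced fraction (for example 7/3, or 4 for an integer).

N = (13/2, 11/2)

1. N_x = 13/2  [2·N = B+C = (12, 2)+(1, 9)]
2. N_y = 11/2  [2·N = B+C = (12, 2)+(1, 9)]
   so N = (13/2, 11/2)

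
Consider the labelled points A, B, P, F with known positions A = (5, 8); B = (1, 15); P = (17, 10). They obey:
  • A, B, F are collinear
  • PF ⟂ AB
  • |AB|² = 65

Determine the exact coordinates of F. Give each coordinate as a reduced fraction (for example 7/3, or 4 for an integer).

1. F_x = 461/65  [[A, B, F are collinear ⇒ -7x-4y+67=0] ∩ [PF ⟂ AB ⇒ -4x+7y-2=0]]
2. F_y = 282/65  [[A, B, F are collinear ⇒ -7x-4y+67=0] ∩ [PF ⟂ AB ⇒ -4x+7y-2=0]]
   so F = (461/65, 282/65)

F = (461/65, 282/65)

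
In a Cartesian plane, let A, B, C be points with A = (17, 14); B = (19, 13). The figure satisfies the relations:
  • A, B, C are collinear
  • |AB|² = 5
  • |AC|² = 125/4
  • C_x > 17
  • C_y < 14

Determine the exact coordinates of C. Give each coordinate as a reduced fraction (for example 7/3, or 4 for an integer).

1. C_x = 22  [[A, B, C are collinear ⇒ 1x+2y-45=0] ∩ [|C−(17, 14)|²=125/4]]
2. C_y = 23/2  [[A, B, C are collinear ⇒ 1x+2y-45=0] ∩ [|C−(17, 14)|²=125/4]]
   so C = (22, 23/2)

C = (22, 23/2)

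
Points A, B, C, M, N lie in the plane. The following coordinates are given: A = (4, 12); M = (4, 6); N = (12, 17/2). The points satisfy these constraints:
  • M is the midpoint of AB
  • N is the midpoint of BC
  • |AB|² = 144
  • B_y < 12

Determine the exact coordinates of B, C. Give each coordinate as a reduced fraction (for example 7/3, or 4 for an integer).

B = (4, 0)
C = (20, 17)

1. B_x = 4  [B = 2·M−A = 2·(4, 6)−(4, 12)]
2. B_y = 0  [B = 2·M−A = 2·(4, 6)−(4, 12)]
   so B = (4, 0)
3. C_x = 20  [C = 2·N−B = 2·(12, 17/2)−(4, 0)]
4. C_y = 17  [C = 2·N−B = 2·(12, 17/2)−(4, 0)]
   so C = (20, 17)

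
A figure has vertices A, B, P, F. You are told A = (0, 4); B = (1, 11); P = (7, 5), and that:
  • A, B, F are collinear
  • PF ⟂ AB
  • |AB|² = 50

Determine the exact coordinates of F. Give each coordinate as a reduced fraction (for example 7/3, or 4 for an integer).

1. F_x = 7/25  [[A, B, F are collinear ⇒ -7x+1y-4=0] ∩ [PF ⟂ AB ⇒ 1x+7y-42=0]]
2. F_y = 149/25  [[A, B, F are collinear ⇒ -7x+1y-4=0] ∩ [PF ⟂ AB ⇒ 1x+7y-42=0]]
   so F = (7/25, 149/25)

F = (7/25, 149/25)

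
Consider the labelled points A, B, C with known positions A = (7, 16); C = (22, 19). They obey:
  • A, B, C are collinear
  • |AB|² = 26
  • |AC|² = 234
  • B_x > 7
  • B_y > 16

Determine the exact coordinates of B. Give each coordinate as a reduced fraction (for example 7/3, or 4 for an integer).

1. B_x = 12  [[A, B, C are collinear ⇒ 3x-15y+219=0] ∩ [|B−(7, 16)|²=26]]
2. B_y = 17  [[A, B, C are collinear ⇒ 3x-15y+219=0] ∩ [|B−(7, 16)|²=26]]
   so B = (12, 17)

B = (12, 17)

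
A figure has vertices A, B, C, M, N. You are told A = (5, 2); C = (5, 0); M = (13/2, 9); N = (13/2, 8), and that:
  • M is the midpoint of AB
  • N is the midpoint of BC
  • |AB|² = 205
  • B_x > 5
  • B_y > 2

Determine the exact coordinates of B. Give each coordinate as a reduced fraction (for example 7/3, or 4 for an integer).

B = (8, 16)

1. B_x = 8  [B = 2·M−A = 2·(13/2, 9)−(5, 2)]
2. B_y = 16  [B = 2·M−A = 2·(13/2, 9)−(5, 2)]
   so B = (8, 16)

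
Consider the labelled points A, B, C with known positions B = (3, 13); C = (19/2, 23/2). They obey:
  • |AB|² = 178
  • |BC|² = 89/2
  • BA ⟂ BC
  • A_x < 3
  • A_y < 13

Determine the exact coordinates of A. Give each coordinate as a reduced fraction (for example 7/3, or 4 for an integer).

1. A_x = 0  [[BA ⟂ BC ⇒ 13/2x-3/2y=0] ∩ [|A−(3, 13)|²=178]]
2. A_y = 0  [[BA ⟂ BC ⇒ 13/2x-3/2y=0] ∩ [|A−(3, 13)|²=178]]
   so A = (0, 0)

A = (0, 0)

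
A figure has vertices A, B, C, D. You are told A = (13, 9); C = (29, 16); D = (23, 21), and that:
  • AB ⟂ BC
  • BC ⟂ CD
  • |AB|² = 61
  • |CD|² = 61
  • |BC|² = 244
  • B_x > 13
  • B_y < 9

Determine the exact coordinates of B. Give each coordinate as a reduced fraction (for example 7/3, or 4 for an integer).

B = (19, 4)

1. B_x = 19  [[BC ⟂ CD ⇒ 6x-5y-94=0] ∩ [|B−(13, 9)|²=61]]
2. B_y = 4  [[BC ⟂ CD ⇒ 6x-5y-94=0] ∩ [|B−(13, 9)|²=61]]
   so B = (19, 4)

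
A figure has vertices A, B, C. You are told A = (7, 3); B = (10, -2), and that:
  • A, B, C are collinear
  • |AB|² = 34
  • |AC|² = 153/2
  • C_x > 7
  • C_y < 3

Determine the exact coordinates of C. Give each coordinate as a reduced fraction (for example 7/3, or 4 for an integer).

1. C_x = 23/2  [[A, B, C are collinear ⇒ 5x+3y-44=0] ∩ [|C−(7, 3)|²=153/2]]
2. C_y = -9/2  [[A, B, C are collinear ⇒ 5x+3y-44=0] ∩ [|C−(7, 3)|²=153/2]]
   so C = (23/2, -9/2)

C = (23/2, -9/2)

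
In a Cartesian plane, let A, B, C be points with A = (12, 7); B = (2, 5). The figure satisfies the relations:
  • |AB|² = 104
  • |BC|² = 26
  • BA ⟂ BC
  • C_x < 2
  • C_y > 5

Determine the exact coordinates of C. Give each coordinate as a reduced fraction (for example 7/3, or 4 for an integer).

C = (1, 10)

1. C_x = 1  [[BA ⟂ BC ⇒ 10x+2y-30=0] ∩ [|C−(2, 5)|²=26]]
2. C_y = 10  [[BA ⟂ BC ⇒ 10x+2y-30=0] ∩ [|C−(2, 5)|²=26]]
   so C = (1, 10)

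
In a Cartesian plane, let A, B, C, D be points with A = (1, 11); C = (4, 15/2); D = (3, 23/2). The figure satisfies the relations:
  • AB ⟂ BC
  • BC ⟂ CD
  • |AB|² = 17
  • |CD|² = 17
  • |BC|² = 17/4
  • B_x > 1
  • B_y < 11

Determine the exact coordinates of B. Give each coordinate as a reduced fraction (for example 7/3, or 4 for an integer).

B = (2, 7)

1. B_x = 2  [[BC ⟂ CD ⇒ 1x-4y+26=0] ∩ [|B−(1, 11)|²=17]]
2. B_y = 7  [[BC ⟂ CD ⇒ 1x-4y+26=0] ∩ [|B−(1, 11)|²=17]]
   so B = (2, 7)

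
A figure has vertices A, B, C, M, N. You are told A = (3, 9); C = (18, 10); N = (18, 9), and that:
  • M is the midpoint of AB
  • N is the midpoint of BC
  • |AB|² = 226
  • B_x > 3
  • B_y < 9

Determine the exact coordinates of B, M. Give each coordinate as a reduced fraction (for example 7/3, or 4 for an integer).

B = (18, 8)
M = (21/2, 17/2)

1. B_x = 18  [B = 2·N−C = 2·(18, 9)−(18, 10)]
2. B_y = 8  [B = 2·N−C = 2·(18, 9)−(18, 10)]
   so B = (18, 8)
3. M_x = 21/2  [2·M = A+B = (3, 9)+(18, 8)]
4. M_y = 17/2  [2·M = A+B = (3, 9)+(18, 8)]
   so M = (21/2, 17/2)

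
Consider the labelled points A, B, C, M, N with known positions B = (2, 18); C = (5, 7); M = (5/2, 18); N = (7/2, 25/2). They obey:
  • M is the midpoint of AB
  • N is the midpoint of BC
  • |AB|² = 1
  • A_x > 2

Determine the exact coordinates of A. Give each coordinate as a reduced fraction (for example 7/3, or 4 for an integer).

A = (3, 18)

1. A_x = 3  [A = 2·M−B = 2·(5/2, 18)−(2, 18)]
2. A_y = 18  [A = 2·M−B = 2·(5/2, 18)−(2, 18)]
   so A = (3, 18)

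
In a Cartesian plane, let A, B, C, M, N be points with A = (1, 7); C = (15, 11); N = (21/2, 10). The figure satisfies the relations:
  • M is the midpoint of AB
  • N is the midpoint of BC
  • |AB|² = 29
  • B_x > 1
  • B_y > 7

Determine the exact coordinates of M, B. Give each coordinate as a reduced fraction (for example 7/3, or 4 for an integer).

M = (7/2, 8)
B = (6, 9)

1. B_x = 6  [B = 2·N−C = 2·(21/2, 10)−(15, 11)]
2. B_y = 9  [B = 2·N−C = 2·(21/2, 10)−(15, 11)]
   so B = (6, 9)
3. M_x = 7/2  [2·M = A+B = (1, 7)+(6, 9)]
4. M_y = 8  [2·M = A+B = (1, 7)+(6, 9)]
   so M = (7/2, 8)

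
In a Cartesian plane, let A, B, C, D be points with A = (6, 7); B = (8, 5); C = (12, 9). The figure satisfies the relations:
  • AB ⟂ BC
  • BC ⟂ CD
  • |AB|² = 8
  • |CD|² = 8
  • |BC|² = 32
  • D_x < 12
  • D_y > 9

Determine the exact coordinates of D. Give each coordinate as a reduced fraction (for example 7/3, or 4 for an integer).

D = (10, 11)

1. D_x = 10  [[BC ⟂ CD ⇒ 4x+4y-84=0] ∩ [|D−(12, 9)|²=8]]
2. D_y = 11  [[BC ⟂ CD ⇒ 4x+4y-84=0] ∩ [|D−(12, 9)|²=8]]
   so D = (10, 11)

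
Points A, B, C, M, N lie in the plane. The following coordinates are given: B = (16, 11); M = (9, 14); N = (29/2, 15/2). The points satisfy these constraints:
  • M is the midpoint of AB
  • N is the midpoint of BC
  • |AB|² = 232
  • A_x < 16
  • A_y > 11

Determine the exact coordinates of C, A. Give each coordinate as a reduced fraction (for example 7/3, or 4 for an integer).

C = (13, 4)
A = (2, 17)

1. A_x = 2  [A = 2·M−B = 2·(9, 14)−(16, 11)]
2. A_y = 17  [A = 2·M−B = 2·(9, 14)−(16, 11)]
   so A = (2, 17)
3. C_x = 13  [C = 2·N−B = 2·(29/2, 15/2)−(16, 11)]
4. C_y = 4  [C = 2·N−B = 2·(29/2, 15/2)−(16, 11)]
   so C = (13, 4)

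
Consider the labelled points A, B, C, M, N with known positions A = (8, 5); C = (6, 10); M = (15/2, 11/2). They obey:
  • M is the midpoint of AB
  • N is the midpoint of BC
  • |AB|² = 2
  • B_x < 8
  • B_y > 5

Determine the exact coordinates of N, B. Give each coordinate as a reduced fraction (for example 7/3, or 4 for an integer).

1. B_x = 7  [B = 2·M−A = 2·(15/2, 11/2)−(8, 5)]
2. B_y = 6  [B = 2·M−A = 2·(15/2, 11/2)−(8, 5)]
   so B = (7, 6)
3. N_x = 13/2  [2·N = B+C = (7, 6)+(6, 10)]
4. N_y = 8  [2·N = B+C = (7, 6)+(6, 10)]
   so N = (13/2, 8)

N = (13/2, 8)
B = (7, 6)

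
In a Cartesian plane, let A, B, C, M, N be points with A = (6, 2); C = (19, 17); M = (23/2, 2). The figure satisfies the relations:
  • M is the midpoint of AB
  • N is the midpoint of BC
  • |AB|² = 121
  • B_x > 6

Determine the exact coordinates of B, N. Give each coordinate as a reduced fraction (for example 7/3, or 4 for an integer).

1. B_x = 17  [B = 2·M−A = 2·(23/2, 2)−(6, 2)]
2. B_y = 2  [B = 2·M−A = 2·(23/2, 2)−(6, 2)]
   so B = (17, 2)
3. N_x = 18  [2·N = B+C = (17, 2)+(19, 17)]
4. N_y = 19/2  [2·N = B+C = (17, 2)+(19, 17)]
   so N = (18, 19/2)

B = (17, 2)
N = (18, 19/2)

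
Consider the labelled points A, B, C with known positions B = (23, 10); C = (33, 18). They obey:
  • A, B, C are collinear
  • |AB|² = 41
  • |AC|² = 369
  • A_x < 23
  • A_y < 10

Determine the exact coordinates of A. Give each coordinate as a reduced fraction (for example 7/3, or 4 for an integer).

1. A_x = 18  [[A, B, C are collinear ⇒ -8x+10y+84=0] ∩ [|A−(23, 10)|²=41]]
2. A_y = 6  [[A, B, C are collinear ⇒ -8x+10y+84=0] ∩ [|A−(23, 10)|²=41]]
   so A = (18, 6)

A = (18, 6)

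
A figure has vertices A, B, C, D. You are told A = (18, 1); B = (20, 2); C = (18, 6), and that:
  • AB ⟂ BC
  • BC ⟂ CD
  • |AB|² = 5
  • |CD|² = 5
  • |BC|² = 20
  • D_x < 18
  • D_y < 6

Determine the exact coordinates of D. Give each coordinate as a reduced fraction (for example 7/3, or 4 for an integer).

D = (16, 5)

1. D_x = 16  [[BC ⟂ CD ⇒ -2x+4y+12=0] ∩ [|D−(18, 6)|²=5]]
2. D_y = 5  [[BC ⟂ CD ⇒ -2x+4y+12=0] ∩ [|D−(18, 6)|²=5]]
   so D = (16, 5)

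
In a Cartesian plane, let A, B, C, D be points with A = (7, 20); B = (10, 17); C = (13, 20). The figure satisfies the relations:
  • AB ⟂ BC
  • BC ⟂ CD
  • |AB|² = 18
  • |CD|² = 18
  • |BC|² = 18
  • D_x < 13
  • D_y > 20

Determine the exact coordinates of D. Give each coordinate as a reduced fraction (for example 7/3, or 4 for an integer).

D = (10, 23)

1. D_x = 10  [[BC ⟂ CD ⇒ 3x+3y-99=0] ∩ [|D−(13, 20)|²=18]]
2. D_y = 23  [[BC ⟂ CD ⇒ 3x+3y-99=0] ∩ [|D−(13, 20)|²=18]]
   so D = (10, 23)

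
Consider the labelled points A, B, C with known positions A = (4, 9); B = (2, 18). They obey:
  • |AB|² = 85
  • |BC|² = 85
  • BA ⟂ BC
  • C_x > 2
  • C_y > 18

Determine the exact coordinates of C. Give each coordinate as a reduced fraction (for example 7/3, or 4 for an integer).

C = (11, 20)

1. C_x = 11  [[BA ⟂ BC ⇒ 2x-9y+158=0] ∩ [|C−(2, 18)|²=85]]
2. C_y = 20  [[BA ⟂ BC ⇒ 2x-9y+158=0] ∩ [|C−(2, 18)|²=85]]
   so C = (11, 20)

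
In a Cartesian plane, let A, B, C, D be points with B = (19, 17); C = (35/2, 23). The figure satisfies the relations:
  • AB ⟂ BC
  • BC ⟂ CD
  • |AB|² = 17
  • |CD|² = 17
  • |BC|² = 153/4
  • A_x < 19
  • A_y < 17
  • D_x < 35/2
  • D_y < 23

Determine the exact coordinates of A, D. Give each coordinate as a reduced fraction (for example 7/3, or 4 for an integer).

1. A_x = 15  [[AB ⟂ BC ⇒ 3/2x-6y+147/2=0] ∩ [|A−(19, 17)|²=17]]
2. A_y = 16  [[AB ⟂ BC ⇒ 3/2x-6y+147/2=0] ∩ [|A−(19, 17)|²=17]]
   so A = (15, 16)
3. D_x = 27/2  [[BC ⟂ CD ⇒ -3/2x+6y-447/4=0] ∩ [|D−(35/2, 23)|²=17]]
4. D_y = 22  [[BC ⟂ CD ⇒ -3/2x+6y-447/4=0] ∩ [|D−(35/2, 23)|²=17]]
   so D = (27/2, 22)

A = (15, 16)
D = (27/2, 22)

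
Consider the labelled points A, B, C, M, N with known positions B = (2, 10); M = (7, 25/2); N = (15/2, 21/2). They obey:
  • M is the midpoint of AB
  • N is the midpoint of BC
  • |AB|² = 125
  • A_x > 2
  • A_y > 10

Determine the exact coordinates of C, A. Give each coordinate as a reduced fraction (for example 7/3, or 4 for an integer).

1. A_x = 12  [A = 2·M−B = 2·(7, 25/2)−(2, 10)]
2. A_y = 15  [A = 2·M−B = 2·(7, 25/2)−(2, 10)]
   so A = (12, 15)
3. C_x = 13  [C = 2·N−B = 2·(15/2, 21/2)−(2, 10)]
4. C_y = 11  [C = 2·N−B = 2·(15/2, 21/2)−(2, 10)]
   so C = (13, 11)

C = (13, 11)
A = (12, 15)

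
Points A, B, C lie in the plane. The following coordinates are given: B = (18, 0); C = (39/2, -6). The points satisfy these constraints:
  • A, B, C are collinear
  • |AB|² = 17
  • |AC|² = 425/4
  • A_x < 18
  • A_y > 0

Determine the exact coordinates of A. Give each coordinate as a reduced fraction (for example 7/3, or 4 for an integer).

1. A_x = 17  [[A, B, C are collinear ⇒ 6x+3/2y-108=0] ∩ [|A−(18, 0)|²=17]]
2. A_y = 4  [[A, B, C are collinear ⇒ 6x+3/2y-108=0] ∩ [|A−(18, 0)|²=17]]
   so A = (17, 4)

A = (17, 4)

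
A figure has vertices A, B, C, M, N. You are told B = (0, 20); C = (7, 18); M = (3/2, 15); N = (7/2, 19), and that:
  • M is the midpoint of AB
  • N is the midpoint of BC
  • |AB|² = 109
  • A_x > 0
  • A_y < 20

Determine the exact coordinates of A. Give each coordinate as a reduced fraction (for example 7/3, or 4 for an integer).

A = (3, 10)

1. A_x = 3  [A = 2·M−B = 2·(3/2, 15)−(0, 20)]
2. A_y = 10  [A = 2·M−B = 2·(3/2, 15)−(0, 20)]
   so A = (3, 10)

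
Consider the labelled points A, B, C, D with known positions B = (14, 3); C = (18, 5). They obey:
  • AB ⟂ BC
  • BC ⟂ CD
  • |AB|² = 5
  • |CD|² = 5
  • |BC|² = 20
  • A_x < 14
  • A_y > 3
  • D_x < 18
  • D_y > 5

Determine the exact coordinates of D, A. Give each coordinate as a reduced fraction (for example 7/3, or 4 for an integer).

D = (17, 7)
A = (13, 5)

1. D_x = 17  [[BC ⟂ CD ⇒ 4x+2y-82=0] ∩ [|D−(18, 5)|²=5]]
2. D_y = 7  [[BC ⟂ CD ⇒ 4x+2y-82=0] ∩ [|D−(18, 5)|²=5]]
   so D = (17, 7)
3. A_x = 13  [[AB ⟂ BC ⇒ -4x-2y+62=0] ∩ [|A−(14, 3)|²=5]]
4. A_y = 5  [[AB ⟂ BC ⇒ -4x-2y+62=0] ∩ [|A−(14, 3)|²=5]]
   so A = (13, 5)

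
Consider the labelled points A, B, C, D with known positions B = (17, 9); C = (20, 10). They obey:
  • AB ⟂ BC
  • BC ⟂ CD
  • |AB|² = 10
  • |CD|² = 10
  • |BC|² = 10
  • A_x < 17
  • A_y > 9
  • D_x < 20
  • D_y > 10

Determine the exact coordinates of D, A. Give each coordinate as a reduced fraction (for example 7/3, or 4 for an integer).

D = (19, 13)
A = (16, 12)

1. D_x = 19  [[BC ⟂ CD ⇒ 3x+1y-70=0] ∩ [|D−(20, 10)|²=10]]
2. D_y = 13  [[BC ⟂ CD ⇒ 3x+1y-70=0] ∩ [|D−(20, 10)|²=10]]
   so D = (19, 13)
3. A_x = 16  [[AB ⟂ BC ⇒ -3x-1y+60=0] ∩ [|A−(17, 9)|²=10]]
4. A_y = 12  [[AB ⟂ BC ⇒ -3x-1y+60=0] ∩ [|A−(17, 9)|²=10]]
   so A = (16, 12)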